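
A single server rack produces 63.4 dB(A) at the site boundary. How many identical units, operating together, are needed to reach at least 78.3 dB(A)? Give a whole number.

N identical sources give L₁ + 10·log₁₀ N, so require 10·log₁₀ N ≥ 78.3 − 63.4 = 14.9 dB.
N ≥ 10^(14.9/10) = 30.903, so N = 31.

31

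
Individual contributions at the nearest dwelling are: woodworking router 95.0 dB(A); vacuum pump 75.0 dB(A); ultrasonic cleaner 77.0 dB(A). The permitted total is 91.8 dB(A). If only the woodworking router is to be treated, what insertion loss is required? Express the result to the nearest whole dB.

3 dB

Fixed contribution from the other sources: Σ 10^(L/10) = 10^(75.0/10) + 10^(77.0/10) = 8.174e+07 (79.12 dB(A)).
To meet 91.8 dB(A) overall, the treated woodworking router may contribute at most 10^(91.8/10) − 8.174e+07 = 1.432e+09, i.e. 91.56 dB(A).
Required insertion loss = 95.0 − 91.56 = 3.44 dB.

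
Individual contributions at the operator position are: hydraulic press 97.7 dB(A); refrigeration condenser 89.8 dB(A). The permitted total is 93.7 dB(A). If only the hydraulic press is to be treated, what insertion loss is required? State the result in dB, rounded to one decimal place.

6.3 dB

Everything except the hydraulic press sums to 10^(89.8/10) = 9.550e+08 in linear terms, 89.80 dB(A).
The limit corresponds to 10^(93.7/10) = 2.344e+09; subtracting the fixed part leaves 1.389e+09 for the hydraulic press, i.e. 91.43 dB(A).
Required insertion loss = 97.7 − 91.43 = 6.27 dB.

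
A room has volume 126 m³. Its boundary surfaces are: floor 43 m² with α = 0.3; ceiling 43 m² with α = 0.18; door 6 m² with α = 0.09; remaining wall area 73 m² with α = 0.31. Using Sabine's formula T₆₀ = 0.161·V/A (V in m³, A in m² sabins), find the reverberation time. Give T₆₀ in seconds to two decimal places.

0.46 s

Summing Sᵢαᵢ: 43·0.3 + 43·0.18 + 6·0.09 + 73·0.31 = 43.81 m².
T₆₀ = 0.161·V/A = 0.161·126/43.81 = 0.463 s.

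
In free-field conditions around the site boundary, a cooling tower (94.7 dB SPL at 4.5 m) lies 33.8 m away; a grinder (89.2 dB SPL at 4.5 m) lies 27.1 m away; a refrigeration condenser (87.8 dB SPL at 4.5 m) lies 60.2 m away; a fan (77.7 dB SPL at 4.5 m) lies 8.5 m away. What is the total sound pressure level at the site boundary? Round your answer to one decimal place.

Propagate each source to the receiver with L = L_ref − 20·log₁₀(r/r_ref), then add intensities.
cooling tower: 94.7 − 20·log₁₀(33.8/4.5) = 94.7 − 17.51 = 77.19 dB SPL.
grinder: 89.2 − 20·log₁₀(27.1/4.5) = 89.2 − 15.60 = 73.60 dB SPL.
refrigeration condenser: 87.8 − 20·log₁₀(60.2/4.5) = 87.8 − 22.53 = 65.27 dB SPL.
fan: 77.7 − 20·log₁₀(8.5/4.5) = 77.7 − 5.52 = 72.18 dB SPL.
Σ 10^(L/10) = 9.512e+07 → L_total = 10·log₁₀(9.512e+07) = 79.78 dB SPL.

79.8 dB SPL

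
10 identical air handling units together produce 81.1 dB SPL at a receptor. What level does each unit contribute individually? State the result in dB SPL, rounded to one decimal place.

10 equal contributions raise the level by 10·log₁₀ 10 = 10.000 dB, so each unit alone gives 81.1 − 10.000.

71.1 dB SPL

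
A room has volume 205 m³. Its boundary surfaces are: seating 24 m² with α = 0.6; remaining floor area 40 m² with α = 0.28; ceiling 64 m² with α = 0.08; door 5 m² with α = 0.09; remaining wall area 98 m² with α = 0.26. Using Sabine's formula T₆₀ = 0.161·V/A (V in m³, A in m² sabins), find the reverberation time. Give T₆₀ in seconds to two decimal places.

A = Σ Sᵢαᵢ = 24·0.6 + 40·0.28 + 64·0.08 + 5·0.09 + 98·0.26 = 56.65 m².
T₆₀ = 0.161·V/A = 0.161·205/56.65 = 0.583 s.

0.58 s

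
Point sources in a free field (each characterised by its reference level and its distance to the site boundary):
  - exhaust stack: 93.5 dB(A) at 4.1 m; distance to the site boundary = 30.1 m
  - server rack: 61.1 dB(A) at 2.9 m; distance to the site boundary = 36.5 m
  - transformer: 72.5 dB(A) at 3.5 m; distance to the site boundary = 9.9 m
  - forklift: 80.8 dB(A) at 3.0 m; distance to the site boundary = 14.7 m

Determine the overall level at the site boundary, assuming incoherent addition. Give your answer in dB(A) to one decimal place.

76.9 dB(A)

Propagate each source to the receiver with L = L_ref − 20·log₁₀(r/r_ref), then add intensities.
exhaust stack: 93.5 − 20·log₁₀(30.1/4.1) = 93.5 − 17.32 = 76.18 dB(A).
server rack: 61.1 − 20·log₁₀(36.5/2.9) = 61.1 − 22.00 = 39.10 dB(A).
transformer: 72.5 − 20·log₁₀(9.9/3.5) = 72.5 − 9.03 = 63.47 dB(A).
forklift: 80.8 − 20·log₁₀(14.7/3.0) = 80.8 − 13.80 = 67.00 dB(A).
Σ 10^(L/10) = 4.878e+07 → L_total = 10·log₁₀(4.878e+07) = 76.88 dB(A).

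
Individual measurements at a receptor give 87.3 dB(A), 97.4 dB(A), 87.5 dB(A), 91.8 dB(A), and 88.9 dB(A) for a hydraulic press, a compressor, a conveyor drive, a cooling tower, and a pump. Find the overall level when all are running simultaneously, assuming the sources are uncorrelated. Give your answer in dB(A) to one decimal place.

99.5 dB(A)

Incoherent sources combine by intensity addition: L_total = 10·log₁₀(Σ 10^(L_i/10)).
Σ 10^(L/10) = 10^(87.3/10) + 10^(97.4/10) + 10^(87.5/10) + 10^(91.8/10) + 10^(88.9/10) = 8.885e+09.
L_total = 10·log₁₀(8.885e+09) = 99.49 dB(A).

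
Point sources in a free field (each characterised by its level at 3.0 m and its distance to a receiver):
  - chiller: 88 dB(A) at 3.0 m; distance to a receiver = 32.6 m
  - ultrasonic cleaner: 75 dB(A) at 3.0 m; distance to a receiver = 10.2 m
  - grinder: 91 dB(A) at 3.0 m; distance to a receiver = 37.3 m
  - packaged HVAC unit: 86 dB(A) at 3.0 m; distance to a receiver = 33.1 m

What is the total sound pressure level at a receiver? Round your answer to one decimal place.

72.9 dB(A)

Apply inverse-square spreading to bring every level to the receiver, then sum 10^(L/10).
chiller: 88 − 20·log₁₀(32.6/3.0) = 88 − 20.72 = 67.28 dB(A).
ultrasonic cleaner: 75 − 20·log₁₀(10.2/3.0) = 75 − 10.63 = 64.37 dB(A).
grinder: 91 − 20·log₁₀(37.3/3.0) = 91 − 21.89 = 69.11 dB(A).
packaged HVAC unit: 86 − 20·log₁₀(33.1/3.0) = 86 − 20.85 = 65.15 dB(A).
Σ 10^(L/10) = 1.949e+07 → L_total = 10·log₁₀(1.949e+07) = 72.90 dB(A).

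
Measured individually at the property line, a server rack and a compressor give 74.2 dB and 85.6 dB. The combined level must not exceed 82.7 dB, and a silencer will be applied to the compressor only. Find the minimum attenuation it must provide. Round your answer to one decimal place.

3.6 dB

Fixed contribution from the other source: Σ 10^(L/10) = 10^(74.2/10) = 2.630e+07 (74.20 dB).
To meet 82.7 dB overall, the treated compressor may contribute at most 10^(82.7/10) − 2.630e+07 = 1.599e+08, i.e. 82.04 dB.
Required insertion loss = 85.6 − 82.04 = 3.56 dB.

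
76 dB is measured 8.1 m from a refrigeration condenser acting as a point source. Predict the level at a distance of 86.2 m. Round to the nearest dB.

Point-source attenuation: ΔL = 20·log₁₀(r₂/r₁) = 20·log₁₀(86.2/8.1) = 20.540 dB.
L₂ = 76 − 20·log₁₀(86.2/8.1) = 76 − 20.540 = 55.46 dB.

55 dB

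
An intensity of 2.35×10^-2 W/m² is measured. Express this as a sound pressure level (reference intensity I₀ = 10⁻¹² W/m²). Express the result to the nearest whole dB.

104 dB

I/I₀ = 2.35×10^-2/10⁻¹² = 2.35×10^10, and L = 10·log₁₀(I/I₀).
L = 10·(0.3711 + 10) = 103.71 dB.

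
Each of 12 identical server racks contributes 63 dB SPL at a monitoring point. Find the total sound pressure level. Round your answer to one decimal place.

73.8 dB SPL

With 12 equal, uncorrelated contributions the intensity is 12× that of one unit, giving a rise of 10·log₁₀ 12.
L_total = 63 + 10·log₁₀(12) = 63 + 10.792 = 73.79 dB SPL.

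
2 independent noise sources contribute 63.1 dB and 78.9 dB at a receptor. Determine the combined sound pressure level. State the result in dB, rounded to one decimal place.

79.0 dB

For uncorrelated sources the intensities add, so convert each level to linear form, sum, and take 10·log₁₀ of the total.
Σ 10^(L/10) = 10^(63.1/10) + 10^(78.9/10) = 7.967e+07.
L_total = 10·log₁₀(7.967e+07) = 79.01 dB.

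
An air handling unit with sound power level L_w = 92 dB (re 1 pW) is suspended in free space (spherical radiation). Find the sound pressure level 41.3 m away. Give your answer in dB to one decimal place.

48.7 dB

L_p = L_w − 10·log₁₀(4π·r²) with r = 41.3 m.
4π·r² = 2.143e+04 m², 10·log₁₀ of that is 43.311 dB.
L_p = 92 − 43.311 = 48.69 dB.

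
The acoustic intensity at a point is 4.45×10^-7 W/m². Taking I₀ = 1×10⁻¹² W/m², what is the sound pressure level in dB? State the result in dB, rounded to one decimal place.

56.5 dB

I/I₀ = 4.45×10^-7/10⁻¹² = 4.45×10^5, and L = 10·log₁₀(I/I₀).
L = 10·(0.6484 + 5) = 56.48 dB.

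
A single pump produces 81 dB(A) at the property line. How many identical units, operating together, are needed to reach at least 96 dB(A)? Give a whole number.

32

Need L₁ + 10·log₁₀ N ≥ 96, i.e. log₁₀ N ≥ 1.50.
N ≥ 10^(15.0/10) = 31.623, so N = 32.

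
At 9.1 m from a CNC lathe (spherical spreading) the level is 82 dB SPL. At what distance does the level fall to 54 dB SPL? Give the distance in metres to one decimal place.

Point-source spreading drops the level by 20·log₁₀(r₂/r₁); inverting, r₂/r₁ = 10^(ΔL/20).
r₂ = 9.1·10^((82−54)/20) = 9.1·10^(28.0/20) = 228.58 m.

228.6 m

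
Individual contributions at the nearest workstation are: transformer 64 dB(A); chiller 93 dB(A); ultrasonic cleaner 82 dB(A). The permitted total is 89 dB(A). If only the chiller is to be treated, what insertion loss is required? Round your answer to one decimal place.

The untreated sources together contribute 10^(64/10) + 10^(82/10) = 1.610e+08, i.e. 82.07 dB(A).
The limit corresponds to 10^(89/10) = 7.943e+08; subtracting the fixed part leaves 6.333e+08 for the chiller, i.e. 88.02 dB(A).
Required insertion loss = 93 − 88.02 = 4.98 dB.

5.0 dB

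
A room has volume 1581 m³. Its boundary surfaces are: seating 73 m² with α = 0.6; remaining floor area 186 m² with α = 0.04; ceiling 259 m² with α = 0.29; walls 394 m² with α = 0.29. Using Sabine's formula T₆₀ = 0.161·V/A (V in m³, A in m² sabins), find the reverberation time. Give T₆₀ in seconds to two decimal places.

A = Σ Sᵢαᵢ = 73·0.6 + 186·0.04 + 259·0.29 + 394·0.29 = 240.61 m².
T₆₀ = 0.161·V/A = 0.161·1581/240.61 = 1.058 s.

1.06 s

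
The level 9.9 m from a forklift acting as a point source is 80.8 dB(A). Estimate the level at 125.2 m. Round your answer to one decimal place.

Point-source attenuation: ΔL = 20·log₁₀(r₂/r₁) = 20·log₁₀(125.2/9.9) = 22.039 dB.
L₂ = 80.8 − 20·log₁₀(125.2/9.9) = 80.8 − 22.039 = 58.76 dB(A).

58.8 dB(A)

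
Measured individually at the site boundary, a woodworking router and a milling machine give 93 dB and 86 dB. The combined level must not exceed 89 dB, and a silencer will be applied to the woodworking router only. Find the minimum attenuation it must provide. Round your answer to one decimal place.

Everything except the woodworking router sums to 10^(86/10) = 3.981e+08 in linear terms, 86.00 dB.
To meet 89 dB overall, the treated woodworking router may contribute at most 10^(89/10) − 3.981e+08 = 3.962e+08, i.e. 85.98 dB.
So the woodworking router must be reduced from 93 to 85.98 dB: IL = 7.02 dB.

7.0 dB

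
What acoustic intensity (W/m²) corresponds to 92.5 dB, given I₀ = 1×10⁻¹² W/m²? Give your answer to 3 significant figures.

I/I₀ = 10^(92.5/10) = 1.778e+09, so I = 1.778e+09 × 10⁻¹² W/m².

0.00178 W/m²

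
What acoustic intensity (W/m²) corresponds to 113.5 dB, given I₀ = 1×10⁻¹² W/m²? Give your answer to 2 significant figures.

I/I₀ = 10^(113.5/10) = 2.239e+11, so I = 2.239e+11 × 10⁻¹² W/m².

0.22 W/m²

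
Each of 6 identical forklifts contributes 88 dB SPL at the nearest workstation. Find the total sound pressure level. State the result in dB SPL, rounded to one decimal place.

L_total = L₁ + 10·log₁₀ N for N identical incoherent sources.
L_total = 88 + 10·log₁₀(6) = 88 + 7.782 = 95.78 dB SPL.

95.8 dB SPL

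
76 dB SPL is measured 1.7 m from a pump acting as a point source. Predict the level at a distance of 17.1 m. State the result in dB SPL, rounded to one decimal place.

For a point source, L₂ = L₁ − 20·log₁₀(r₂/r₁).
L₂ = 76 − 20·log₁₀(17.1/1.7) = 76 − 20.051 = 55.95 dB SPL.

55.9 dB SPL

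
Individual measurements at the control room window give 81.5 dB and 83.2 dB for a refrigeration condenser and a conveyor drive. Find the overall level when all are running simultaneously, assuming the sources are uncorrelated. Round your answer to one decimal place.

Incoherent sources combine by intensity addition: L_total = 10·log₁₀(Σ 10^(L_i/10)).
Σ 10^(L/10) = 10^(81.5/10) + 10^(83.2/10) = 3.502e+08.
L_total = 10·log₁₀(3.502e+08) = 85.44 dB.

85.4 dB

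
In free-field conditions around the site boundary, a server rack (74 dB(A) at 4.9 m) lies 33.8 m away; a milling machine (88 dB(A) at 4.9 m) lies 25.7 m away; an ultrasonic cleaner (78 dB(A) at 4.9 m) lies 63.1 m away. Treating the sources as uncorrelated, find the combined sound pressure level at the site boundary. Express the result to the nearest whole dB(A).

Propagate each source to the receiver with L = L_ref − 20·log₁₀(r/r_ref), then add intensities.
server rack: 74 − 20·log₁₀(33.8/4.9) = 74 − 16.77 = 57.23 dB(A).
milling machine: 88 − 20·log₁₀(25.7/4.9) = 88 − 14.39 = 73.61 dB(A).
ultrasonic cleaner: 78 − 20·log₁₀(63.1/4.9) = 78 − 22.20 = 55.80 dB(A).
Σ 10^(L/10) = 2.384e+07 → L_total = 10·log₁₀(2.384e+07) = 73.77 dB(A).

74 dB(A)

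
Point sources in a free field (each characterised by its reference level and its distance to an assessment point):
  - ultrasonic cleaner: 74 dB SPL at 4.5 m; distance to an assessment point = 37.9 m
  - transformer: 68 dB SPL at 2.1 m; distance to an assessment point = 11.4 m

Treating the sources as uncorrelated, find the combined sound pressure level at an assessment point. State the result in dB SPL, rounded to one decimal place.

57.5 dB SPL

First find each source's level at the receiver (point-source: −20·log₁₀(r/r_ref)), then combine on an intensity basis.
ultrasonic cleaner: 74 − 20·log₁₀(37.9/4.5) = 74 − 18.51 = 55.49 dB SPL.
transformer: 68 − 20·log₁₀(11.4/2.1) = 68 − 14.69 = 53.31 dB SPL.
Σ 10^(L/10) = 5.682e+05 → L_total = 10·log₁₀(5.682e+05) = 57.55 dB SPL.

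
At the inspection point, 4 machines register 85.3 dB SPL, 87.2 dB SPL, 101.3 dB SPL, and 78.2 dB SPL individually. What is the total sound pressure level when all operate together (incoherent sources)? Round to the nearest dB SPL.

102 dB SPL

Incoherent sources combine by intensity addition: L_total = 10·log₁₀(Σ 10^(L_i/10)).
Σ 10^(L/10) = 10^(85.3/10) + 10^(87.2/10) + 10^(101.3/10) + 10^(78.2/10) = 1.442e+10.
L_total = 10·log₁₀(1.442e+10) = 101.59 dB SPL.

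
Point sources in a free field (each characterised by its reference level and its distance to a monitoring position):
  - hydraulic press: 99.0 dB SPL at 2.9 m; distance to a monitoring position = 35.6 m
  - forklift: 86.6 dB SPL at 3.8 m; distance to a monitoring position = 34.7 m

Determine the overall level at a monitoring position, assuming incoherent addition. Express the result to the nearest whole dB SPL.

Apply inverse-square spreading to bring every level to the receiver, then sum 10^(L/10).
hydraulic press: 99.0 − 20·log₁₀(35.6/2.9) = 99.0 − 21.78 = 77.22 dB SPL.
forklift: 86.6 − 20·log₁₀(34.7/3.8) = 86.6 − 19.21 = 67.39 dB SPL.
Σ 10^(L/10) = 5.819e+07 → L_total = 10·log₁₀(5.819e+07) = 77.65 dB SPL.

78 dB SPL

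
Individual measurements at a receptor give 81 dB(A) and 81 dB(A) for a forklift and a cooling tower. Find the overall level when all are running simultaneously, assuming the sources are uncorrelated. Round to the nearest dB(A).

84 dB(A)

For uncorrelated sources the intensities add, so convert each level to linear form, sum, and take 10·log₁₀ of the total.
Σ 10^(L/10) = 10^(81/10) + 10^(81/10) = 2.518e+08.
L_total = 10·log₁₀(2.518e+08) = 84.01 dB(A).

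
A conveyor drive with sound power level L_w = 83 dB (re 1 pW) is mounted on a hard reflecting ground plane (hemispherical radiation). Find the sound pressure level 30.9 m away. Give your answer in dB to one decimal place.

45.2 dB

Free-field hemispherical radiation: L_p = L_w − 10·log₁₀(2π·r²), r = 30.9 m.
2π·r² = 5999 m², 10·log₁₀ of that is 37.781 dB.
L_p = 83 − 37.781 = 45.22 dB.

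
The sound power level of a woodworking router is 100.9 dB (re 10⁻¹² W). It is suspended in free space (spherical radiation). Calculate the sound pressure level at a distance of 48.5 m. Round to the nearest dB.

L_p = L_w − 10·log₁₀(4π·r²) with r = 48.5 m.
4π·r² = 2.956e+04 m², 10·log₁₀ of that is 44.707 dB.
L_p = 100.9 − 44.707 = 56.19 dB.

56 dB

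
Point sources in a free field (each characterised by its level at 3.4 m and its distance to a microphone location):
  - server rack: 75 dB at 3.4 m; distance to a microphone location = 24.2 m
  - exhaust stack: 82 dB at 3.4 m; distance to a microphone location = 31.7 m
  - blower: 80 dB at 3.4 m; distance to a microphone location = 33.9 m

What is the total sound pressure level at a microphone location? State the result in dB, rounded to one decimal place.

Apply inverse-square spreading to bring every level to the receiver, then sum 10^(L/10).
server rack: 75 − 20·log₁₀(24.2/3.4) = 75 − 17.05 = 57.95 dB.
exhaust stack: 82 − 20·log₁₀(31.7/3.4) = 82 − 19.39 = 62.61 dB.
blower: 80 − 20·log₁₀(33.9/3.4) = 80 − 19.97 = 60.03 dB.
Σ 10^(L/10) = 3.453e+06 → L_total = 10·log₁₀(3.453e+06) = 65.38 dB.

65.4 dB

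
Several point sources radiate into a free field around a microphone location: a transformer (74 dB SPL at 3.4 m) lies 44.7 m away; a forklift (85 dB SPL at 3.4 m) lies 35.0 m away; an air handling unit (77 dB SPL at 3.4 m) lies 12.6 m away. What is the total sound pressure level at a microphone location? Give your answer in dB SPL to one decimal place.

First find each source's level at the receiver (point-source: −20·log₁₀(r/r_ref)), then combine on an intensity basis.
transformer: 74 − 20·log₁₀(44.7/3.4) = 74 − 22.38 = 51.62 dB SPL.
forklift: 85 − 20·log₁₀(35.0/3.4) = 85 − 20.25 = 64.75 dB SPL.
air handling unit: 77 − 20·log₁₀(12.6/3.4) = 77 − 11.38 = 65.62 dB SPL.
Σ 10^(L/10) = 6.779e+06 → L_total = 10·log₁₀(6.779e+06) = 68.31 dB SPL.

68.3 dB SPL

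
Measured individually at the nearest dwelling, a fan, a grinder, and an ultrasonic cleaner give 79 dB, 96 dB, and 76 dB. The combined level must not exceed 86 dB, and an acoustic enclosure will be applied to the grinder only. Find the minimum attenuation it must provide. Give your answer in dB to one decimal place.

11.5 dB

Everything except the grinder sums to 10^(79/10) + 10^(76/10) = 1.192e+08 in linear terms, 80.76 dB.
To meet 86 dB overall, the treated grinder may contribute at most 10^(86/10) − 1.192e+08 = 2.789e+08, i.e. 84.45 dB.
Required insertion loss = 96 − 84.45 = 11.55 dB.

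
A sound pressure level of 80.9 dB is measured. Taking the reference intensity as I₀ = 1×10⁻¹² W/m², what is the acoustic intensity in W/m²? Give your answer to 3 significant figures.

0.000123 W/m²

L = 10·log₁₀(I/I₀) ⇒ I = I₀·10^(L/10) = 10⁻¹² × 10^8.09.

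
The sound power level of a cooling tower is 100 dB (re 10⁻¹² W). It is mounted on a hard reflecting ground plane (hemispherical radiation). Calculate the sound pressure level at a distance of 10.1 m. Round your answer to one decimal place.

The power spreads over a hemisphere of area 2π·r², so L_p = L_w − 10·log₁₀(2π·r²).
2π·r² = 640.9 m², 10·log₁₀ of that is 28.068 dB.
L_p = 100 − 28.068 = 71.93 dB.

71.9 dB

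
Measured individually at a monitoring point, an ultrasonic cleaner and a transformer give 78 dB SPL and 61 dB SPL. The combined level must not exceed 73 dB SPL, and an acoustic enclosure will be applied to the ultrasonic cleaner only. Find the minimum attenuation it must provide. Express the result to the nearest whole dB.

Fixed contribution from the other source: Σ 10^(L/10) = 10^(61/10) = 1.259e+06 (61.00 dB SPL).
To meet 73 dB SPL overall, the treated ultrasonic cleaner may contribute at most 10^(73/10) − 1.259e+06 = 1.869e+07, i.e. 72.72 dB SPL.
Required insertion loss = 78 − 72.72 = 5.28 dB.

5 dB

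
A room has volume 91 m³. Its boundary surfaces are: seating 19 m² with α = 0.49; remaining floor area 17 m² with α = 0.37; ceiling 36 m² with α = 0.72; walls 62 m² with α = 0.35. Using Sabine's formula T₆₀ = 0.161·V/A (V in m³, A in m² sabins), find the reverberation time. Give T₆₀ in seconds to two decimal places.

A = Σ Sᵢαᵢ = 19·0.49 + 17·0.37 + 36·0.72 + 62·0.35 = 63.22 m².
T₆₀ = 0.161 × 91 / 63.22 = 0.232 s.

0.23 s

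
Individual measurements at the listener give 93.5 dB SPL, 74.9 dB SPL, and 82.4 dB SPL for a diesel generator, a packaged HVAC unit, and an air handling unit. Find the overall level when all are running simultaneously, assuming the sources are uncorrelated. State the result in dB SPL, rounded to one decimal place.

93.9 dB SPL

Incoherent sources combine by intensity addition: L_total = 10·log₁₀(Σ 10^(L_i/10)).
Σ 10^(L/10) = 10^(93.5/10) + 10^(74.9/10) + 10^(82.4/10) = 2.443e+09.
L_total = 10·log₁₀(2.443e+09) = 93.88 dB SPL.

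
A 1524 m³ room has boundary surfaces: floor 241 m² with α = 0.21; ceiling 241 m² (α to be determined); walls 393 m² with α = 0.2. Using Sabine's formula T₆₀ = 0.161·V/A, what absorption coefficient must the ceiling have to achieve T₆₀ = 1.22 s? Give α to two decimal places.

From T₆₀ = 0.161·V/A, the target T₆₀ = 1.22 s needs A = 0.161·1524/1.22 = 201.12 m².
Absorption from the other surfaces = 241·0.21 + 393·0.2 = 129.21 m², so the ceiling must supply 71.91 m² over 241 m².
α = 71.91/241 = 0.298.

0.30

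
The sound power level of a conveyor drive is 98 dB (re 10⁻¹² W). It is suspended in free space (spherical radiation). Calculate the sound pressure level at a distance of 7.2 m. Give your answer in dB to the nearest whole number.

The power spreads over a sphere of area 4π·r², so L_p = L_w − 10·log₁₀(4π·r²).
4π·r² = 651.4 m², 10·log₁₀ of that is 28.139 dB.
L_p = 98 − 28.139 = 69.86 dB.

70 dB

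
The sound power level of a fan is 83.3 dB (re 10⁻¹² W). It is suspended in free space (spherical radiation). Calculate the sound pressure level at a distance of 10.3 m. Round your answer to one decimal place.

52.1 dB

The power spreads over a sphere of area 4π·r², so L_p = L_w − 10·log₁₀(4π·r²).
4π·r² = 1333 m², 10·log₁₀ of that is 31.249 dB.
L_p = 83.3 − 31.249 = 52.05 dB.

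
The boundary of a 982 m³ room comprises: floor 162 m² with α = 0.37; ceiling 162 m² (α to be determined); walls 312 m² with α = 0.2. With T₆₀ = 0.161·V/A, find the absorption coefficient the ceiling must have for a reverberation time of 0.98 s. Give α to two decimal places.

0.24

A = 0.161·V/T₆₀ = 0.161·982/0.98 = 161.33 m² sabins.
Absorption from the other surfaces = 162·0.37 + 312·0.2 = 122.34 m², so the ceiling must supply 38.99 m² over 162 m².
α = 38.99/162 = 0.241.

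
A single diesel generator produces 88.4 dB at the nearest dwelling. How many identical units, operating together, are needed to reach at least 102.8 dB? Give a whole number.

Need L₁ + 10·log₁₀ N ≥ 102.8, i.e. log₁₀ N ≥ 1.44.
N ≥ 10^(14.4/10) = 27.542, so N = 28.

28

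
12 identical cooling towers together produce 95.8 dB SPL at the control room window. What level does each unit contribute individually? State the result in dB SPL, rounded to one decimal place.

Dividing the total intensity by 12 lowers the level by 10·log₁₀ 12 = 10.792 dB: L₁ = 95.8 − 10.792.

85.0 dB SPL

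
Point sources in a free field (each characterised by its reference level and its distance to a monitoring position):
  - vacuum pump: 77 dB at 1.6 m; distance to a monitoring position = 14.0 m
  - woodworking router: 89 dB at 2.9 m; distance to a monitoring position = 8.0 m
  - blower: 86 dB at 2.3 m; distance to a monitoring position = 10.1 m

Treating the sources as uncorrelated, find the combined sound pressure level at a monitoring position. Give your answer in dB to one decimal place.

Propagate each source to the receiver with L = L_ref − 20·log₁₀(r/r_ref), then add intensities.
vacuum pump: 77 − 20·log₁₀(14.0/1.6) = 77 − 18.84 = 58.16 dB.
woodworking router: 89 − 20·log₁₀(8.0/2.9) = 89 − 8.81 = 80.19 dB.
blower: 86 − 20·log₁₀(10.1/2.3) = 86 − 12.85 = 73.15 dB.
Σ 10^(L/10) = 1.257e+08 → L_total = 10·log₁₀(1.257e+08) = 80.99 dB.

81.0 dB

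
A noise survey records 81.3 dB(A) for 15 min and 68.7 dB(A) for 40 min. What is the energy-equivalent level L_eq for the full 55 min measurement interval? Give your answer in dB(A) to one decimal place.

76.3 dB(A)

L_eq = 10·log₁₀[(1/T)·Σ tᵢ·10^(Lᵢ/10)] with T = 55 min.
Σ tᵢ·10^(Lᵢ/10) = 15·10^(81.3/10) + 40·10^(68.7/10) = 2.320e+09.
L_eq = 10·log₁₀(2.320e+09/55) = 76.25 dB(A).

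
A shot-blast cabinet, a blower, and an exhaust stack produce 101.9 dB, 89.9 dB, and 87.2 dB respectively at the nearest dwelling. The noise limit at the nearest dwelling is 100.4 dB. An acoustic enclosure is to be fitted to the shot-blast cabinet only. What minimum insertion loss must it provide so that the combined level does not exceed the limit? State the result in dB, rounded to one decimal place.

The untreated sources together contribute 10^(89.9/10) + 10^(87.2/10) = 1.502e+09, i.e. 91.77 dB.
The limit corresponds to 10^(100.4/10) = 1.096e+10; subtracting the fixed part leaves 9.463e+09 for the shot-blast cabinet, i.e. 99.76 dB.
So the shot-blast cabinet must be reduced from 101.9 to 99.76 dB: IL = 2.14 dB.

2.1 dB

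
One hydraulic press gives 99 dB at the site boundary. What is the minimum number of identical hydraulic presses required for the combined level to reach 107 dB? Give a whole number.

7

The shortfall is 107 − 99 = 8.0 dB, and N units add 10·log₁₀ N, so need 10·log₁₀ N ≥ 8.0.
N ≥ 10^(8.0/10) = 6.310, so N = 7.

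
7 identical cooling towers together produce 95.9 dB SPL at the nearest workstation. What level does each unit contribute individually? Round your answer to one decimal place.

87.4 dB SPL

7 equal contributions raise the level by 10·log₁₀ 7 = 8.451 dB, so each unit alone gives 95.9 − 8.451.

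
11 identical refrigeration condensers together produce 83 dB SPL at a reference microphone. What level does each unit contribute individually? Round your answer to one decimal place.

For N identical incoherent sources L_total = L₁ + 10·log₁₀ N, so L₁ = 83 − 10·log₁₀(11) = 83 − 10.414.

72.6 dB SPL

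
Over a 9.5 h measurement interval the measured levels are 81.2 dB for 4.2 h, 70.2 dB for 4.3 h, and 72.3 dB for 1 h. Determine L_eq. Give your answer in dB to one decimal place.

Weight each interval's intensity by its duration and average over T = 9.5 h:
Σ tᵢ·10^(Lᵢ/10) = 4.2·10^(81.2/10) + 4.3·10^(70.2/10) + 1·10^(72.3/10) = 6.157e+08.
L_eq = 10·log₁₀(6.157e+08/9.5) = 78.12 dB.

78.1 dB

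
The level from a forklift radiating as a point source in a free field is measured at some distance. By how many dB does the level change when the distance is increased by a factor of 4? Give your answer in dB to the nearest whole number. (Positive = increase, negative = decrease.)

A point source loses 6 dB per doubling of distance; generally ΔL = −20·log₁₀(r₂/r₁).
ΔL = −20·log₁₀(4) = -12.04 dB.

-12 dB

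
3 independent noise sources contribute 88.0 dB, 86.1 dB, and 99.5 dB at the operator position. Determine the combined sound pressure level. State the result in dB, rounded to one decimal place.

100.0 dB

Incoherent sources combine by intensity addition: L_total = 10·log₁₀(Σ 10^(L_i/10)).
Σ 10^(L/10) = 10^(88.0/10) + 10^(86.1/10) + 10^(99.5/10) = 9.951e+09.
L_total = 10·log₁₀(9.951e+09) = 99.98 dB.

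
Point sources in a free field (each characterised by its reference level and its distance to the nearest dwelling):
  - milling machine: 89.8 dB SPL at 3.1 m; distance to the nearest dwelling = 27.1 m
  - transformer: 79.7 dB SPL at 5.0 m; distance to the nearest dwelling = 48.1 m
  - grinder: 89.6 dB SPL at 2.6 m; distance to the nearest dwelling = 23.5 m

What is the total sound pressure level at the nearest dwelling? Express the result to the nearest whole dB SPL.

Apply inverse-square spreading to bring every level to the receiver, then sum 10^(L/10).
milling machine: 89.8 − 20·log₁₀(27.1/3.1) = 89.8 − 18.83 = 70.97 dB SPL.
transformer: 79.7 − 20·log₁₀(48.1/5.0) = 79.7 − 19.66 = 60.04 dB SPL.
grinder: 89.6 − 20·log₁₀(23.5/2.6) = 89.6 − 19.12 = 70.48 dB SPL.
Σ 10^(L/10) = 2.467e+07 → L_total = 10·log₁₀(2.467e+07) = 73.92 dB SPL.

74 dB SPL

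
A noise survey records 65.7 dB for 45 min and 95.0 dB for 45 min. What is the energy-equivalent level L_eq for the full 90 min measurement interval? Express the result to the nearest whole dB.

92 dB

Weight each interval's intensity by its duration and average over T = 90 min:
Σ tᵢ·10^(Lᵢ/10) = 45·10^(65.7/10) + 45·10^(95.0/10) = 1.425e+11.
L_eq = 10·log₁₀(1.425e+11/90) = 91.99 dB.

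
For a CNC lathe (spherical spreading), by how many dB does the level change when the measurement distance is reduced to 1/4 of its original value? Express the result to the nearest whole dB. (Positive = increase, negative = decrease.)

+12 dB

Point-source spreading: ΔL = −20·log₁₀(r₂/r₁).
ΔL = −20·log₁₀(0.25) = +12.04 dB.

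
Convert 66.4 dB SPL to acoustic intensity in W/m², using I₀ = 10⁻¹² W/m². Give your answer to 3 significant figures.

4.37e-06 W/m²

I = I₀·10^(L/10) = 10⁻¹² × 10^(66.4/10) = 10^(-5.360).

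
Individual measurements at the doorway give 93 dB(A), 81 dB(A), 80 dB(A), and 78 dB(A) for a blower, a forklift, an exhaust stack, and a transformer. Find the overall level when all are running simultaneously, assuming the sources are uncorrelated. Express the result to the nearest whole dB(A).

For uncorrelated sources the intensities add, so convert each level to linear form, sum, and take 10·log₁₀ of the total.
Σ 10^(L/10) = 10^(93/10) + 10^(81/10) + 10^(80/10) + 10^(78/10) = 2.284e+09.
L_total = 10·log₁₀(2.284e+09) = 93.59 dB(A).

94 dB(A)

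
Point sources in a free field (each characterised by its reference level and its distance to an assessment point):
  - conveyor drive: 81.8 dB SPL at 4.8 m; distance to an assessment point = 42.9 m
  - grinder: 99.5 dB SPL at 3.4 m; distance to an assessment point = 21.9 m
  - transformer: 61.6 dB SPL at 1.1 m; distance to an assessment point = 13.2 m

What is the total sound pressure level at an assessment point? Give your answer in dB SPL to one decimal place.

Apply inverse-square spreading to bring every level to the receiver, then sum 10^(L/10).
conveyor drive: 81.8 − 20·log₁₀(42.9/4.8) = 81.8 − 19.02 = 62.78 dB SPL.
grinder: 99.5 − 20·log₁₀(21.9/3.4) = 99.5 − 16.18 = 83.32 dB SPL.
transformer: 61.6 − 20·log₁₀(13.2/1.1) = 61.6 − 21.58 = 40.02 dB SPL.
Σ 10^(L/10) = 2.167e+08 → L_total = 10·log₁₀(2.167e+08) = 83.36 dB SPL.

83.4 dB SPL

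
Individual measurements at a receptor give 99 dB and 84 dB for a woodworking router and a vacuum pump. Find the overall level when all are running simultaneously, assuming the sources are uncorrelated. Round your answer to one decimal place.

For uncorrelated sources the intensities add, so convert each level to linear form, sum, and take 10·log₁₀ of the total.
Σ 10^(L/10) = 10^(99/10) + 10^(84/10) = 8.194e+09.
L_total = 10·log₁₀(8.194e+09) = 99.14 dB.

99.1 dB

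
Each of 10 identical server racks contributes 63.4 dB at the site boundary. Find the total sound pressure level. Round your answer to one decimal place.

73.4 dB

N identical incoherent sources raise the level by 10·log₁₀ N.
L_total = 63.4 + 10·log₁₀(10) = 63.4 + 10.000 = 73.40 dB.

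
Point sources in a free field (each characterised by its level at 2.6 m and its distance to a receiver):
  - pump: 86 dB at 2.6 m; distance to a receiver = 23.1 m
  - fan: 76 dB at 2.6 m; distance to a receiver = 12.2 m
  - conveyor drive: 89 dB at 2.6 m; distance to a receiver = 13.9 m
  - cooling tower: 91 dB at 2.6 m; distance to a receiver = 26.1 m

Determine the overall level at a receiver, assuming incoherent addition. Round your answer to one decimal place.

76.7 dB

Propagate each source to the receiver with L = L_ref − 20·log₁₀(r/r_ref), then add intensities.
pump: 86 − 20·log₁₀(23.1/2.6) = 86 − 18.97 = 67.03 dB.
fan: 76 − 20·log₁₀(12.2/2.6) = 76 − 13.43 = 62.57 dB.
conveyor drive: 89 − 20·log₁₀(13.9/2.6) = 89 − 14.56 = 74.44 dB.
cooling tower: 91 − 20·log₁₀(26.1/2.6) = 91 − 20.03 = 70.97 dB.
Σ 10^(L/10) = 4.714e+07 → L_total = 10·log₁₀(4.714e+07) = 76.73 dB.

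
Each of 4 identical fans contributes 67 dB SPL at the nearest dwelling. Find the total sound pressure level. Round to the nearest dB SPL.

73 dB SPL

N identical incoherent sources raise the level by 10·log₁₀ N.
L_total = 67 + 10·log₁₀(4) = 67 + 6.021 = 73.02 dB SPL.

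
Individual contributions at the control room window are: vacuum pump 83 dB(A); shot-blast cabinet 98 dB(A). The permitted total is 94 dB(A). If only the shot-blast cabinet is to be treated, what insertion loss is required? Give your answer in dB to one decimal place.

4.4 dB

Fixed contribution from the other source: Σ 10^(L/10) = 10^(83/10) = 1.995e+08 (83.00 dB(A)).
The limit corresponds to 10^(94/10) = 2.512e+09; subtracting the fixed part leaves 2.312e+09 for the shot-blast cabinet, i.e. 93.64 dB(A).
So the shot-blast cabinet must be reduced from 98 to 93.64 dB(A): IL = 4.36 dB.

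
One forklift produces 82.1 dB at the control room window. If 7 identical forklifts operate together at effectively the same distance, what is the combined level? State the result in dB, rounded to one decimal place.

L_total = L₁ + 10·log₁₀ N for N identical incoherent sources.
L_total = 82.1 + 10·log₁₀(7) = 82.1 + 8.451 = 90.55 dB.

90.6 dB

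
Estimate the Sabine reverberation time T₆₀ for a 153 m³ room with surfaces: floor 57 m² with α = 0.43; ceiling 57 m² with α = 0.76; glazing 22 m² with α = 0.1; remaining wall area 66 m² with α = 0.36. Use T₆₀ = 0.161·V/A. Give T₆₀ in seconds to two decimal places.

A = Σ Sᵢαᵢ = 57·0.43 + 57·0.76 + 22·0.1 + 66·0.36 = 93.79 m².
T₆₀ = 0.161 × 153 / 93.79 = 0.263 s.

0.26 s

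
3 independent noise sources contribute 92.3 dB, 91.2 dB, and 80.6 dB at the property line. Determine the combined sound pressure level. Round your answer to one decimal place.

95.0 dB

For uncorrelated sources the intensities add, so convert each level to linear form, sum, and take 10·log₁₀ of the total.
Σ 10^(L/10) = 10^(92.3/10) + 10^(91.2/10) + 10^(80.6/10) = 3.131e+09.
L_total = 10·log₁₀(3.131e+09) = 94.96 dB.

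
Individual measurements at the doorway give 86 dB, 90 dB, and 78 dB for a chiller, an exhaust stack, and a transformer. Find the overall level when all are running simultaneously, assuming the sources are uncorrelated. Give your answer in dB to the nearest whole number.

92 dB

Incoherent sources combine by intensity addition: L_total = 10·log₁₀(Σ 10^(L_i/10)).
Σ 10^(L/10) = 10^(86/10) + 10^(90/10) + 10^(78/10) = 1.461e+09.
L_total = 10·log₁₀(1.461e+09) = 91.65 dB.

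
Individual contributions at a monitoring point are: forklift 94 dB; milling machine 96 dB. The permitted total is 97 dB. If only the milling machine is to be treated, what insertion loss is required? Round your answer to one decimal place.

The untreated sources together contribute 10^(94/10) = 2.512e+09, i.e. 94.00 dB.
To meet 97 dB overall, the treated milling machine may contribute at most 10^(97/10) − 2.512e+09 = 2.500e+09, i.e. 93.98 dB.
So the milling machine must be reduced from 96 to 93.98 dB: IL = 2.02 dB.

2.0 dB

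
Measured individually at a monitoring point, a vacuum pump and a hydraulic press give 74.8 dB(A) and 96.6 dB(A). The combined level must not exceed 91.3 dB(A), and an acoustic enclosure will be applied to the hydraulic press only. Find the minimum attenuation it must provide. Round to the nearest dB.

Everything except the hydraulic press sums to 10^(74.8/10) = 3.020e+07 in linear terms, 74.80 dB(A).
The limit corresponds to 10^(91.3/10) = 1.349e+09; subtracting the fixed part leaves 1.319e+09 for the hydraulic press, i.e. 91.20 dB(A).
Required insertion loss = 96.6 − 91.20 = 5.40 dB.

5 dB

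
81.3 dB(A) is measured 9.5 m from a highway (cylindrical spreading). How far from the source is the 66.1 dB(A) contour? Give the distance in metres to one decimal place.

For a line source L₁ − L₂ = 10·log₁₀(r₂/r₁), so r₂ = r₁·10^((L₁−L₂)/10).
r₂ = 9.5·10^((81.3−66.1)/10) = 9.5·10^(15.2/10) = 314.57 m.

314.6 m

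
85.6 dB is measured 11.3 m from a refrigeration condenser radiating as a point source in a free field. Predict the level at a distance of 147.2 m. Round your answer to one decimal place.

63.3 dB

Spherical spreading from a point source gives a 20·log₁₀(r₂/r₁) drop.
L₂ = 85.6 − 20·log₁₀(147.2/11.3) = 85.6 − 22.297 = 63.30 dB.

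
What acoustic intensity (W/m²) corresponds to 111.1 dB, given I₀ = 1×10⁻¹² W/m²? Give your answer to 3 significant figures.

0.129 W/m²

I = I₀·10^(L/10) = 10⁻¹² × 10^(111.1/10) = 10^(-0.890).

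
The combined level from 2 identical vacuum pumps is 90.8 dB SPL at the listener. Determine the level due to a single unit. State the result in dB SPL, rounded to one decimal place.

Dividing the total intensity by 2 lowers the level by 10·log₁₀ 2 = 3.010 dB: L₁ = 90.8 − 3.010.

87.8 dB SPL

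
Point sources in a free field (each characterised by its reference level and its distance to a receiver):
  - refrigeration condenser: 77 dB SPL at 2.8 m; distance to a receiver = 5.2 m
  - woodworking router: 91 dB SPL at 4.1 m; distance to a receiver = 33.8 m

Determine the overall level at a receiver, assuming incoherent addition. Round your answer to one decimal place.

First find each source's level at the receiver (point-source: −20·log₁₀(r/r_ref)), then combine on an intensity basis.
refrigeration condenser: 77 − 20·log₁₀(5.2/2.8) = 77 − 5.38 = 71.62 dB SPL.
woodworking router: 91 − 20·log₁₀(33.8/4.1) = 91 − 18.32 = 72.68 dB SPL.
Σ 10^(L/10) = 3.306e+07 → L_total = 10·log₁₀(3.306e+07) = 75.19 dB SPL.

75.2 dB SPL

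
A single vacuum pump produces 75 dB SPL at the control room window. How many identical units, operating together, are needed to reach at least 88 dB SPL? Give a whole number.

N identical sources give L₁ + 10·log₁₀ N, so require 10·log₁₀ N ≥ 88 − 75 = 13.0 dB.
N ≥ 10^(13.0/10) = 19.953, so N = 20.

20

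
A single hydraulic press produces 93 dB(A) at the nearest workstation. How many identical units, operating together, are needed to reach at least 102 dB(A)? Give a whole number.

Need L₁ + 10·log₁₀ N ≥ 102, i.e. log₁₀ N ≥ 0.90.
N ≥ 10^(9.0/10) = 7.943, so N = 8.

8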